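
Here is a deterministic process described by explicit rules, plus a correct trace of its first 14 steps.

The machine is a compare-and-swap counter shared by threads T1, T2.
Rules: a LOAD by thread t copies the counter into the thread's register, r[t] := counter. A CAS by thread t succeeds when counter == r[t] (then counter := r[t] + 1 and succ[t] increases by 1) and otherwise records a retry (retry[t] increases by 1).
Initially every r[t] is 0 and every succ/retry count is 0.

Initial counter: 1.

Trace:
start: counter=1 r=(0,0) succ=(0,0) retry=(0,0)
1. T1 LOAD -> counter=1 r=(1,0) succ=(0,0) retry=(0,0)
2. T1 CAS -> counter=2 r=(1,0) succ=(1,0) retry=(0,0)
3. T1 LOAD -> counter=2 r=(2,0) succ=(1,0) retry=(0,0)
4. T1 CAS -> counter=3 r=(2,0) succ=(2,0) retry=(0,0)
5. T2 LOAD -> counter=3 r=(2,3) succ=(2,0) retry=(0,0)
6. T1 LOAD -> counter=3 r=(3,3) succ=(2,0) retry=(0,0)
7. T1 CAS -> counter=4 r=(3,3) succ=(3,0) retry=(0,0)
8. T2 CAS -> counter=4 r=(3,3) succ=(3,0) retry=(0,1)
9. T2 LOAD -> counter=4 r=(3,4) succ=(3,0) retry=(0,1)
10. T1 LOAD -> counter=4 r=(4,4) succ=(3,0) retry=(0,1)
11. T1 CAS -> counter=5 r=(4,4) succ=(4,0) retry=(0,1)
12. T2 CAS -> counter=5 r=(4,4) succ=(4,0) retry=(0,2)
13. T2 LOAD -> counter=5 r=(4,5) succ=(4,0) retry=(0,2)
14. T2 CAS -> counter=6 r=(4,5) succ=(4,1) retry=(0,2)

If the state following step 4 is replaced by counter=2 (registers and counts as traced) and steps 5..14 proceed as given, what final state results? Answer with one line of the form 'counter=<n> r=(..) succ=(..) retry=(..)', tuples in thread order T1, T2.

state after step 4 := counter=2 r=(2,0) succ=(2,0) retry=(0,0)
5. T2 LOAD -> counter=2 r=(2,2) succ=(2,0) retry=(0,0)
6. T1 LOAD -> counter=2 r=(2,2) succ=(2,0) retry=(0,0)
7. T1 CAS -> counter=3 r=(2,2) succ=(3,0) retry=(0,0)
8. T2 CAS -> counter=3 r=(2,2) succ=(3,0) retry=(0,1)
9. T2 LOAD -> counter=3 r=(2,3) succ=(3,0) retry=(0,1)
10. T1 LOAD -> counter=3 r=(3,3) succ=(3,0) retry=(0,1)
11. T1 CAS -> counter=4 r=(3,3) succ=(4,0) retry=(0,1)
12. T2 CAS -> counter=4 r=(3,3) succ=(4,0) retry=(0,2)
13. T2 LOAD -> counter=4 r=(3,4) succ=(4,0) retry=(0,2)
14. T2 CAS -> counter=5 r=(3,4) succ=(4,1) retry=(0,2)

counter=5 r=(3,4) succ=(4,1) retry=(0,2)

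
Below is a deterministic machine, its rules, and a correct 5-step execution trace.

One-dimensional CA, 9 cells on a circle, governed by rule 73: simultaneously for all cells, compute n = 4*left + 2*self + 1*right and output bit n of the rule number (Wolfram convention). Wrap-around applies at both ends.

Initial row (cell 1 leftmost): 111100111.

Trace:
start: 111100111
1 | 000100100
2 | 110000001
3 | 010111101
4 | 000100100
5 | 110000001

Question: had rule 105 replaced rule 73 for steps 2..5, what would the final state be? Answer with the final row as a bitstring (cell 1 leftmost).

011100111

(re-executing steps 2..5 under rule 105; state before step 2: 000100100)
2 | 110000001
3 | 010111101
4 | 101100110
5 | 011100111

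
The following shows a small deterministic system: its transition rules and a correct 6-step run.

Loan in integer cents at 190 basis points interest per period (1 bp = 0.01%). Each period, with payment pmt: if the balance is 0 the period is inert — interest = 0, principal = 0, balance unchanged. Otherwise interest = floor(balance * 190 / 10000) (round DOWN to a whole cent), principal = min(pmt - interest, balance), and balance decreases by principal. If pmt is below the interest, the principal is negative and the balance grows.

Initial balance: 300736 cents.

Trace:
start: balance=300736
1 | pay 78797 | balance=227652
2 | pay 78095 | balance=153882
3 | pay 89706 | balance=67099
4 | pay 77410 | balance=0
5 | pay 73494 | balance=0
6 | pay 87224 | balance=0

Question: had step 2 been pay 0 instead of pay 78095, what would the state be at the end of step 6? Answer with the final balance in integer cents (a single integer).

0

(re-executing from step 2 with the substitution; state before step 2: balance=227652)
2 | pay 0 | balance=231977
3 | pay 89706 | balance=146678
4 | pay 77410 | balance=72054
5 | pay 73494 | balance=0
6 | pay 87224 | balance=0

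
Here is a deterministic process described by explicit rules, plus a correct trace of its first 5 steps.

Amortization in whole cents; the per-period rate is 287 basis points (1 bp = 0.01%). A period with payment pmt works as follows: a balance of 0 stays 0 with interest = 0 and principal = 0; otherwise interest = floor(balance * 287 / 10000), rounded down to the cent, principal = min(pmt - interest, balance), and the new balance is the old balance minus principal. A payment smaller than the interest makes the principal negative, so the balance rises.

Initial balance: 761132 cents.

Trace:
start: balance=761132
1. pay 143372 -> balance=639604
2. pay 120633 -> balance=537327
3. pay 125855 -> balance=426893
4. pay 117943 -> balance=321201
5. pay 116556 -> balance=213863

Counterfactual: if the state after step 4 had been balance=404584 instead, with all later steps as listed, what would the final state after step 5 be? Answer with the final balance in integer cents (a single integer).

state after step 4 := balance=404584
5. pay 116556 -> balance=299639

299639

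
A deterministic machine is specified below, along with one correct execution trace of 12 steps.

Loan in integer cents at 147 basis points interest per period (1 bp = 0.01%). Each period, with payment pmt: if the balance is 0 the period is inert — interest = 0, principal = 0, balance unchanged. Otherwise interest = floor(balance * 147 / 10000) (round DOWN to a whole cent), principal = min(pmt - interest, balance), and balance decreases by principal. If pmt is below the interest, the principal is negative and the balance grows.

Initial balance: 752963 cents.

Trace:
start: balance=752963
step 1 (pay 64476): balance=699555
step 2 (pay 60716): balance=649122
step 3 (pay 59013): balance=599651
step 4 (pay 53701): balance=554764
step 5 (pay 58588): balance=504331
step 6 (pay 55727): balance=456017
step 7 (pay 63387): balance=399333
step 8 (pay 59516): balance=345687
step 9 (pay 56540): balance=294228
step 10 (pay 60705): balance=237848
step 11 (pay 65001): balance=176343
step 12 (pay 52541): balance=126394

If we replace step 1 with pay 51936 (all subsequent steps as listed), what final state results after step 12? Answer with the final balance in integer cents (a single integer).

141116

(re-executing from step 1 with the substitution; state before step 1: balance=752963)
step 1 (pay 51936): balance=712095
step 2 (pay 60716): balance=661846
step 3 (pay 59013): balance=612562
step 4 (pay 53701): balance=567865
step 5 (pay 58588): balance=517624
step 6 (pay 55727): balance=469506
step 7 (pay 63387): balance=413020
step 8 (pay 59516): balance=359575
step 9 (pay 56540): balance=308320
step 10 (pay 60705): balance=252147
step 11 (pay 65001): balance=190852
step 12 (pay 52541): balance=141116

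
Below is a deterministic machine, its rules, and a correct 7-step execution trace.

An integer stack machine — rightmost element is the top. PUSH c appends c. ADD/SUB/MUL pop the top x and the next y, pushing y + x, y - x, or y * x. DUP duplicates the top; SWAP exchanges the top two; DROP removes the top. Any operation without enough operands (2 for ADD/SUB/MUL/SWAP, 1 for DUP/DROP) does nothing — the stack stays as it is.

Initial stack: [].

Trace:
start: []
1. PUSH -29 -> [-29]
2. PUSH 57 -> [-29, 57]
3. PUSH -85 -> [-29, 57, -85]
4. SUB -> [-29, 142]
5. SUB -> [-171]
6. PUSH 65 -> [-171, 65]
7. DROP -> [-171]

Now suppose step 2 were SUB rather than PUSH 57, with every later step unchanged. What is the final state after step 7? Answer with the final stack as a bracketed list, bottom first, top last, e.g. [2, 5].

(re-executing from step 2 with the substitution; state before step 2: [-29])
2. SUB -> [-29]
3. PUSH -85 -> [-29, -85]
4. SUB -> [56]
5. SUB -> [56]
6. PUSH 65 -> [56, 65]
7. DROP -> [56]

[56]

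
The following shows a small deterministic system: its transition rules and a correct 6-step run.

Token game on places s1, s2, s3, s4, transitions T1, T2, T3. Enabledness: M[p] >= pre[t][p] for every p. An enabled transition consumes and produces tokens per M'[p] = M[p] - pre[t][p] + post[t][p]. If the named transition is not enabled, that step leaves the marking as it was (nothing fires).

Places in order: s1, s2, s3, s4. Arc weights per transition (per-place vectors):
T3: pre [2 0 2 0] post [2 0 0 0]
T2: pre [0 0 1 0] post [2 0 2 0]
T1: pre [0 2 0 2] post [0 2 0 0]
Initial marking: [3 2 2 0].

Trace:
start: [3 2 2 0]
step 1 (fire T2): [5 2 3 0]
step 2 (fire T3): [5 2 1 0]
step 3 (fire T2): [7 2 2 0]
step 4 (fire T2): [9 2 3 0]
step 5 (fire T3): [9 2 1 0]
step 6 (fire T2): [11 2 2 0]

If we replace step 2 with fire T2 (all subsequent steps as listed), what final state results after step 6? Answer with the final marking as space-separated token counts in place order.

(re-executing from step 2 with the substitution; state before step 2: [5 2 3 0])
step 2 (fire T2): [7 2 4 0]
step 3 (fire T2): [9 2 5 0]
step 4 (fire T2): [11 2 6 0]
step 5 (fire T3): [11 2 4 0]
step 6 (fire T2): [13 2 5 0]

13 2 5 0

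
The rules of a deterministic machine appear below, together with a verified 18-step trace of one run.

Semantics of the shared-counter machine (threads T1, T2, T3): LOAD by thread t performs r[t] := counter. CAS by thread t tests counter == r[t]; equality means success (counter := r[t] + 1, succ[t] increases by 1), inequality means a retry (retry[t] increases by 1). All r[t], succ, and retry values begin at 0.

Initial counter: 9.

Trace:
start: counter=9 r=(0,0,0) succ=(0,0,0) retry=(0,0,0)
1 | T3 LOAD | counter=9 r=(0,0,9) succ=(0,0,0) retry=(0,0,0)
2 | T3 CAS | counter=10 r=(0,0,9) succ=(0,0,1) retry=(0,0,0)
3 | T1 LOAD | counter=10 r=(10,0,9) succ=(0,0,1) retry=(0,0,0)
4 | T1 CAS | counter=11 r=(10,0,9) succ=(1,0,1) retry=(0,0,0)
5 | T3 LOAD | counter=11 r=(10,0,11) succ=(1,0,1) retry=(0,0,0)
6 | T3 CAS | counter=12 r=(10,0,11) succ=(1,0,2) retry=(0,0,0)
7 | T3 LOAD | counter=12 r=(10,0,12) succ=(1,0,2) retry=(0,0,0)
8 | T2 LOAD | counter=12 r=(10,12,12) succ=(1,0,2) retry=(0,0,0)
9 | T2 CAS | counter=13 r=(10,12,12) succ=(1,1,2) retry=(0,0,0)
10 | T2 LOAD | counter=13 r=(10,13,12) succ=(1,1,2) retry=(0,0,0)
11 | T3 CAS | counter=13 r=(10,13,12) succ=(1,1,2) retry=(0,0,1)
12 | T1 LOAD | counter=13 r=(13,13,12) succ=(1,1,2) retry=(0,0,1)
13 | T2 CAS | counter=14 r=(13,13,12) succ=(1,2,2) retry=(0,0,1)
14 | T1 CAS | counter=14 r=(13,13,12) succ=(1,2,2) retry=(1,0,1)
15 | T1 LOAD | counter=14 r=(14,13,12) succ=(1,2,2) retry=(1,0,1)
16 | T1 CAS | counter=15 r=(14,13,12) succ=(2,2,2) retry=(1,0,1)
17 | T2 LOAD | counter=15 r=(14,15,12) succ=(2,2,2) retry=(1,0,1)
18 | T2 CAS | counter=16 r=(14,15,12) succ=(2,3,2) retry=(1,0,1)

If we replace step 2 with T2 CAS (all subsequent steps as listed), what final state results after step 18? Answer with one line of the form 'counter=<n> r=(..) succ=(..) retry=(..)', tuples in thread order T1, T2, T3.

counter=15 r=(13,14,11) succ=(2,3,1) retry=(1,1,1)

(re-executing from step 2 with the substitution; state before step 2: counter=9 r=(0,0,9) succ=(0,0,0) retry=(0,0,0))
2 | T2 CAS | counter=9 r=(0,0,9) succ=(0,0,0) retry=(0,1,0)
3 | T1 LOAD | counter=9 r=(9,0,9) succ=(0,0,0) retry=(0,1,0)
4 | T1 CAS | counter=10 r=(9,0,9) succ=(1,0,0) retry=(0,1,0)
5 | T3 LOAD | counter=10 r=(9,0,10) succ=(1,0,0) retry=(0,1,0)
6 | T3 CAS | counter=11 r=(9,0,10) succ=(1,0,1) retry=(0,1,0)
7 | T3 LOAD | counter=11 r=(9,0,11) succ=(1,0,1) retry=(0,1,0)
8 | T2 LOAD | counter=11 r=(9,11,11) succ=(1,0,1) retry=(0,1,0)
9 | T2 CAS | counter=12 r=(9,11,11) succ=(1,1,1) retry=(0,1,0)
10 | T2 LOAD | counter=12 r=(9,12,11) succ=(1,1,1) retry=(0,1,0)
11 | T3 CAS | counter=12 r=(9,12,11) succ=(1,1,1) retry=(0,1,1)
12 | T1 LOAD | counter=12 r=(12,12,11) succ=(1,1,1) retry=(0,1,1)
13 | T2 CAS | counter=13 r=(12,12,11) succ=(1,2,1) retry=(0,1,1)
14 | T1 CAS | counter=13 r=(12,12,11) succ=(1,2,1) retry=(1,1,1)
15 | T1 LOAD | counter=13 r=(13,12,11) succ=(1,2,1) retry=(1,1,1)
16 | T1 CAS | counter=14 r=(13,12,11) succ=(2,2,1) retry=(1,1,1)
17 | T2 LOAD | counter=14 r=(13,14,11) succ=(2,2,1) retry=(1,1,1)
18 | T2 CAS | counter=15 r=(13,14,11) succ=(2,3,1) retry=(1,1,1)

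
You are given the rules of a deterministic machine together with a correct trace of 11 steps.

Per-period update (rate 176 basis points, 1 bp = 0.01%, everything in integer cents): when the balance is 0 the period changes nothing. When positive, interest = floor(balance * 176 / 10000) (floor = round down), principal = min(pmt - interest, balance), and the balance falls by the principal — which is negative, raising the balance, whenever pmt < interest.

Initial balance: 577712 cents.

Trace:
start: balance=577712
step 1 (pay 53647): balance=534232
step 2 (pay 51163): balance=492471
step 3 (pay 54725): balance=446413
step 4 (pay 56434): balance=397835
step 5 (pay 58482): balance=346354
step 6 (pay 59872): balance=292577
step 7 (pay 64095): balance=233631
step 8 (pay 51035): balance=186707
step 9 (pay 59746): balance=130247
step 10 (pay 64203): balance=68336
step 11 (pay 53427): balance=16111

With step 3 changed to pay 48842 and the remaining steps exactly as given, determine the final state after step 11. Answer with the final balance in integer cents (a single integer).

22877

(re-executing from step 3 with the substitution; state before step 3: balance=492471)
step 3 (pay 48842): balance=452296
step 4 (pay 56434): balance=403822
step 5 (pay 58482): balance=352447
step 6 (pay 59872): balance=298778
step 7 (pay 64095): balance=239941
step 8 (pay 51035): balance=193128
step 9 (pay 59746): balance=136781
step 10 (pay 64203): balance=74985
step 11 (pay 53427): balance=22877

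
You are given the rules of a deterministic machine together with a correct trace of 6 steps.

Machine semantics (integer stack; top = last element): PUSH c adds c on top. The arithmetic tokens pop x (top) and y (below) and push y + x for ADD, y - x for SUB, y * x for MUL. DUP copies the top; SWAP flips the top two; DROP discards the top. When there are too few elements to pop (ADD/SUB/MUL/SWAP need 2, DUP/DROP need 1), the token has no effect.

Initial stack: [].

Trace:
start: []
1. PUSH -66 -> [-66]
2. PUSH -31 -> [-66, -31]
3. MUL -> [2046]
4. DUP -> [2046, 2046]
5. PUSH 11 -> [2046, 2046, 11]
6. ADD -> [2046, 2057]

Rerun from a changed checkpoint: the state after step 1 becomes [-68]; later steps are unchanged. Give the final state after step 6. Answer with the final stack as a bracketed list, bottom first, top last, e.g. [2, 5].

state after step 1 := [-68]
2. PUSH -31 -> [-68, -31]
3. MUL -> [2108]
4. DUP -> [2108, 2108]
5. PUSH 11 -> [2108, 2108, 11]
6. ADD -> [2108, 2119]

[2108, 2119]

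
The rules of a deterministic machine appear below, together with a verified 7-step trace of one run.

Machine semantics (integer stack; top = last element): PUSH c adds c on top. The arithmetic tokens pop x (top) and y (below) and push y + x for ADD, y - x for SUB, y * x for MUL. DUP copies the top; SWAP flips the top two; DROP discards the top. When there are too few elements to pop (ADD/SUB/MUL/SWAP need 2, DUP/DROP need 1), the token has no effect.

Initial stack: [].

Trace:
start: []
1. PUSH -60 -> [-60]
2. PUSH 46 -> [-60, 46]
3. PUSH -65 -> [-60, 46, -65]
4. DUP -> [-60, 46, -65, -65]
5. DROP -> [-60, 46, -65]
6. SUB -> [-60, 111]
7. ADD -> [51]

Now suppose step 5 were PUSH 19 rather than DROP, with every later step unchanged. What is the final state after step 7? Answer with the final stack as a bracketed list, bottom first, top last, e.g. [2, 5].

[-60, 46, -149]

(re-executing from step 5 with the substitution; state before step 5: [-60, 46, -65, -65])
5. PUSH 19 -> [-60, 46, -65, -65, 19]
6. SUB -> [-60, 46, -65, -84]
7. ADD -> [-60, 46, -149]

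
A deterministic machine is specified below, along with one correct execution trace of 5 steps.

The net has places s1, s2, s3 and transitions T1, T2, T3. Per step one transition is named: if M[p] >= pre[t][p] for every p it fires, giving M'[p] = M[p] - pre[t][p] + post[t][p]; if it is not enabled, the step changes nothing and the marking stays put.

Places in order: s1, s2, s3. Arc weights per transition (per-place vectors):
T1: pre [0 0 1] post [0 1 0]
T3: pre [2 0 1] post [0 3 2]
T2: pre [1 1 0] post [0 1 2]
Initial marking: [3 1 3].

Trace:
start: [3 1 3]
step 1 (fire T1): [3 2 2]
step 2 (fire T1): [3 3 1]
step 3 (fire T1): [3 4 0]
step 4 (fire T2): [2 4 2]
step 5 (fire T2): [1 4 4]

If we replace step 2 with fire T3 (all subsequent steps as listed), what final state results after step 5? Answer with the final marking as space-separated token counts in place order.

0 6 4

(re-executing from step 2 with the substitution; state before step 2: [3 2 2])
step 2 (fire T3): [1 5 3]
step 3 (fire T1): [1 6 2]
step 4 (fire T2): [0 6 4]
step 5 (fire T2): [0 6 4]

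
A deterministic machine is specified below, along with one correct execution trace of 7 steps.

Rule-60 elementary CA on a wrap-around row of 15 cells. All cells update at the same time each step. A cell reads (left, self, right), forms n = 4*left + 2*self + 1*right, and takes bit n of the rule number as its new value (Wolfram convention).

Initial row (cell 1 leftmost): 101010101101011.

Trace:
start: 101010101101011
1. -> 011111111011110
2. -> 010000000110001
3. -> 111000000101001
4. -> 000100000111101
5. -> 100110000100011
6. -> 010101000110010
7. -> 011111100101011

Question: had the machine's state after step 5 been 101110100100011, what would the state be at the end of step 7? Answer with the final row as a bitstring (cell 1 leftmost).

state after step 5 := 101110100100011
6. -> 011001110110010
7. -> 010101001101011

010101001101011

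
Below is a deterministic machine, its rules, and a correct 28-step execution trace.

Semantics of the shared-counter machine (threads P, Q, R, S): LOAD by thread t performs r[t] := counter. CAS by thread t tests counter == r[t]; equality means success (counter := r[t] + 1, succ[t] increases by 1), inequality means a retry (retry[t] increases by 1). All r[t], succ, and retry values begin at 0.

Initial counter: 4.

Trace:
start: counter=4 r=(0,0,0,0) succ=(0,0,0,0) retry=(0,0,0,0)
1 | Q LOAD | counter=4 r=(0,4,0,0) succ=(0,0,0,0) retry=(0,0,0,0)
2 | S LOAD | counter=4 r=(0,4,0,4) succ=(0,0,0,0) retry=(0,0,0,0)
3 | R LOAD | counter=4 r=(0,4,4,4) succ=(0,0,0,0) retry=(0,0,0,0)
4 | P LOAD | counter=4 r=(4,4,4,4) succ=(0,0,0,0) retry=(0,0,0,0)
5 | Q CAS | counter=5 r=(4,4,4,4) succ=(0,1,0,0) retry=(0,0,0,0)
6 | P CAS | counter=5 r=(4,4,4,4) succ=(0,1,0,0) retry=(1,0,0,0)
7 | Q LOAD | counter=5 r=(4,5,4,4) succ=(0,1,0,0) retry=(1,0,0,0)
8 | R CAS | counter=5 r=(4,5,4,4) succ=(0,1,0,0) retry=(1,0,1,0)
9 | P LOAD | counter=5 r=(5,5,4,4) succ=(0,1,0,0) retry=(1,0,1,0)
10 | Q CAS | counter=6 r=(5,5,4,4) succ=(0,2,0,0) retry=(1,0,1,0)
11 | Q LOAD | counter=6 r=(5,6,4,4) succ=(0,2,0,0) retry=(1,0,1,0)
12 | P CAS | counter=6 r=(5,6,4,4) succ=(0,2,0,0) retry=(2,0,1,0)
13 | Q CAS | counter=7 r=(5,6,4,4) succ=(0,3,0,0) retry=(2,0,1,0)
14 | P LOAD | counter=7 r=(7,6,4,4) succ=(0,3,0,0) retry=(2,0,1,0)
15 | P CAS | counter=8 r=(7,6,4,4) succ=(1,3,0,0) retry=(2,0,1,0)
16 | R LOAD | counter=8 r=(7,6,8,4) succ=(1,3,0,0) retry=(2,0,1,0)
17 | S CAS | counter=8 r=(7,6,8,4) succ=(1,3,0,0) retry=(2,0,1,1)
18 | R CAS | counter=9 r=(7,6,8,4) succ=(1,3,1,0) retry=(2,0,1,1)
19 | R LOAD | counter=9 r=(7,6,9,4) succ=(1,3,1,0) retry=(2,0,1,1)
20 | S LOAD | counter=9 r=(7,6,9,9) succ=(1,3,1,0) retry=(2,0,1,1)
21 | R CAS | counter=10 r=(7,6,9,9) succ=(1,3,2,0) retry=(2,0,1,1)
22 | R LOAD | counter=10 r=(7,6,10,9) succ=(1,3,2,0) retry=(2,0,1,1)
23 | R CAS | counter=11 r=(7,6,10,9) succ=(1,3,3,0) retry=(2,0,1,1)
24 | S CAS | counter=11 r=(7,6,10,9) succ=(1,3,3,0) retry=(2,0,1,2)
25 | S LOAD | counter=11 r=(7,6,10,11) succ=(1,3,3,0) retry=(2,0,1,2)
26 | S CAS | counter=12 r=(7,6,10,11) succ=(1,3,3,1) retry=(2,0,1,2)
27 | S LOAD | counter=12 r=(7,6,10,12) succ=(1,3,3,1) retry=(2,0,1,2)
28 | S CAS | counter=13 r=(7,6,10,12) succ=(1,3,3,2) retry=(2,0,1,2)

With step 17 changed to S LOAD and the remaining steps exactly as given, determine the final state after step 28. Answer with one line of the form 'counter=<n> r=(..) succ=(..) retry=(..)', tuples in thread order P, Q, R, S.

(re-executing from step 17 with the substitution; state before step 17: counter=8 r=(7,6,8,4) succ=(1,3,0,0) retry=(2,0,1,0))
17 | S LOAD | counter=8 r=(7,6,8,8) succ=(1,3,0,0) retry=(2,0,1,0)
18 | R CAS | counter=9 r=(7,6,8,8) succ=(1,3,1,0) retry=(2,0,1,0)
19 | R LOAD | counter=9 r=(7,6,9,8) succ=(1,3,1,0) retry=(2,0,1,0)
20 | S LOAD | counter=9 r=(7,6,9,9) succ=(1,3,1,0) retry=(2,0,1,0)
21 | R CAS | counter=10 r=(7,6,9,9) succ=(1,3,2,0) retry=(2,0,1,0)
22 | R LOAD | counter=10 r=(7,6,10,9) succ=(1,3,2,0) retry=(2,0,1,0)
23 | R CAS | counter=11 r=(7,6,10,9) succ=(1,3,3,0) retry=(2,0,1,0)
24 | S CAS | counter=11 r=(7,6,10,9) succ=(1,3,3,0) retry=(2,0,1,1)
25 | S LOAD | counter=11 r=(7,6,10,11) succ=(1,3,3,0) retry=(2,0,1,1)
26 | S CAS | counter=12 r=(7,6,10,11) succ=(1,3,3,1) retry=(2,0,1,1)
27 | S LOAD | counter=12 r=(7,6,10,12) succ=(1,3,3,1) retry=(2,0,1,1)
28 | S CAS | counter=13 r=(7,6,10,12) succ=(1,3,3,2) retry=(2,0,1,1)

counter=13 r=(7,6,10,12) succ=(1,3,3,2) retry=(2,0,1,1)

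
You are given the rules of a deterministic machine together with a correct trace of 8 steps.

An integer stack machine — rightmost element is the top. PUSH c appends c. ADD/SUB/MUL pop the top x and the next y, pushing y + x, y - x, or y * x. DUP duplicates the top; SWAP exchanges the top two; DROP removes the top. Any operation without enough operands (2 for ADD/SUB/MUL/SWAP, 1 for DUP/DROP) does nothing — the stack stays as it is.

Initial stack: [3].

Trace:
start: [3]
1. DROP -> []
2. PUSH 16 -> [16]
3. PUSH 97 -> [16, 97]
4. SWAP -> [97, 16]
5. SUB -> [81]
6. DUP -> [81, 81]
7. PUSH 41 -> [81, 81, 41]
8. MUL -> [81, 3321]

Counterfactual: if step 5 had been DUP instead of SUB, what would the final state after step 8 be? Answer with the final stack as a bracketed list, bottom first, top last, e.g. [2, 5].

[97, 16, 16, 656]

(re-executing from step 5 with the substitution; state before step 5: [97, 16])
5. DUP -> [97, 16, 16]
6. DUP -> [97, 16, 16, 16]
7. PUSH 41 -> [97, 16, 16, 16, 41]
8. MUL -> [97, 16, 16, 656]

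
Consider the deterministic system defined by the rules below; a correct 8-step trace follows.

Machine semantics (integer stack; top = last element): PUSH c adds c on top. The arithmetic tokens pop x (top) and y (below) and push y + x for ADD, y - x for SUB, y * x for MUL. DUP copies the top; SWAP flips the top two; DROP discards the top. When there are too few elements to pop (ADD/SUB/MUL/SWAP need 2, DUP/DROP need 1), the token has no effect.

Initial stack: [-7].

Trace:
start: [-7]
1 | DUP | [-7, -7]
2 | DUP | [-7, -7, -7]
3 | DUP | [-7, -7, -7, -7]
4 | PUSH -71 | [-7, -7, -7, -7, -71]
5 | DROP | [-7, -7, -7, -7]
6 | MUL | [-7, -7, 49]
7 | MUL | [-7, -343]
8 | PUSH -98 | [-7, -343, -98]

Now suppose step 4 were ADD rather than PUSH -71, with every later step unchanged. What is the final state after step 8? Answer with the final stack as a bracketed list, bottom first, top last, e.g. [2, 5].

(re-executing from step 4 with the substitution; state before step 4: [-7, -7, -7, -7])
4 | ADD | [-7, -7, -14]
5 | DROP | [-7, -7]
6 | MUL | [49]
7 | MUL | [49]
8 | PUSH -98 | [49, -98]

[49, -98]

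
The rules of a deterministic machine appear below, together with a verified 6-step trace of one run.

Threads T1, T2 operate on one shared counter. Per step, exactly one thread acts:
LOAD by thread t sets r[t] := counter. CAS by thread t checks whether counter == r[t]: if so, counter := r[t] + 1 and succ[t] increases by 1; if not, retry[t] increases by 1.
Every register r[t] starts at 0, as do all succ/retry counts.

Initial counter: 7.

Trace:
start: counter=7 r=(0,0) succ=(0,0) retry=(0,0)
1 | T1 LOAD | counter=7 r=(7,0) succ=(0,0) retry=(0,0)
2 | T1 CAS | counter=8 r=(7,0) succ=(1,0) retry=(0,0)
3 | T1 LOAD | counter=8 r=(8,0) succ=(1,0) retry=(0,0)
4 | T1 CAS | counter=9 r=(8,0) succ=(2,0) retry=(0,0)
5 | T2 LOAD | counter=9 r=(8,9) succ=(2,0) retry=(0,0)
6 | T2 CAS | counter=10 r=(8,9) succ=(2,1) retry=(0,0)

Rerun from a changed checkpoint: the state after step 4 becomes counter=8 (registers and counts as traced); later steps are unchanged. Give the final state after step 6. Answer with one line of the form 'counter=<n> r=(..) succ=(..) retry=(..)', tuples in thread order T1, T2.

counter=9 r=(8,8) succ=(2,1) retry=(0,0)

state after step 4 := counter=8 r=(8,0) succ=(2,0) retry=(0,0)
5 | T2 LOAD | counter=8 r=(8,8) succ=(2,0) retry=(0,0)
6 | T2 CAS | counter=9 r=(8,8) succ=(2,1) retry=(0,0)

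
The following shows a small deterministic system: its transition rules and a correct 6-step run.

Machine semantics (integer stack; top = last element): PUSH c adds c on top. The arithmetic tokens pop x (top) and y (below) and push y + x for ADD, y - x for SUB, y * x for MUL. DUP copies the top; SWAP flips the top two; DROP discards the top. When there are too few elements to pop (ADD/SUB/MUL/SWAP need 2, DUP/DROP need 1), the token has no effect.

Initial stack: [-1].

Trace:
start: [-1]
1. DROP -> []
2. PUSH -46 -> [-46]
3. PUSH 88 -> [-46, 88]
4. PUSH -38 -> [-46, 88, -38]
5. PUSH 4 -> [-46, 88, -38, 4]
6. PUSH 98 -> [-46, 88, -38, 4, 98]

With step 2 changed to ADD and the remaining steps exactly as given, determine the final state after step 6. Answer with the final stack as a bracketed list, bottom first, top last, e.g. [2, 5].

[88, -38, 4, 98]

(re-executing from step 2 with the substitution; state before step 2: [])
2. ADD -> []
3. PUSH 88 -> [88]
4. PUSH -38 -> [88, -38]
5. PUSH 4 -> [88, -38, 4]
6. PUSH 98 -> [88, -38, 4, 98]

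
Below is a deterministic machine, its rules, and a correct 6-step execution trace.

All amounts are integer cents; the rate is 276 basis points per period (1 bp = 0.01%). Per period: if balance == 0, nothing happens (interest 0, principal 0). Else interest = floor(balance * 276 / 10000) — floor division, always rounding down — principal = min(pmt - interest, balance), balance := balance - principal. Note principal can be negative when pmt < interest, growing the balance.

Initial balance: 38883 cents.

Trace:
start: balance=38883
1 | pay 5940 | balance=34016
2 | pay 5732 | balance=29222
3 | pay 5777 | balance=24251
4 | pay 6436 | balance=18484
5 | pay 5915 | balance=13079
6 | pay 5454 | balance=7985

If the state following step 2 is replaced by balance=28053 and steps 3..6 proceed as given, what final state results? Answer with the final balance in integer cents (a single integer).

6682

state after step 2 := balance=28053
3 | pay 5777 | balance=23050
4 | pay 6436 | balance=17250
5 | pay 5915 | balance=11811
6 | pay 5454 | balance=6682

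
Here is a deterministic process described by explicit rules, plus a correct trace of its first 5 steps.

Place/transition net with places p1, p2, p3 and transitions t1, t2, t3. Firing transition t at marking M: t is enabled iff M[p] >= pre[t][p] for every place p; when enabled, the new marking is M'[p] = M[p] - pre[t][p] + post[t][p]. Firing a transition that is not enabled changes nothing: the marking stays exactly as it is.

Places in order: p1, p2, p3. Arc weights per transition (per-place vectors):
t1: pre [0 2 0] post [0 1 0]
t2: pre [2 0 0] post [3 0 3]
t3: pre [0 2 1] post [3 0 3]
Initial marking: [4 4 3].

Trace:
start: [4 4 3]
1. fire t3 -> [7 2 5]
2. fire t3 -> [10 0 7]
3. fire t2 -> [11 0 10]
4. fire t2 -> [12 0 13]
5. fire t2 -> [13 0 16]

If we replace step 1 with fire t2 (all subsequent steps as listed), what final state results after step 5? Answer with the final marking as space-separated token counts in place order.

(re-executing from step 1 with the substitution; state before step 1: [4 4 3])
1. fire t2 -> [5 4 6]
2. fire t3 -> [8 2 8]
3. fire t2 -> [9 2 11]
4. fire t2 -> [10 2 14]
5. fire t2 -> [11 2 17]

11 2 17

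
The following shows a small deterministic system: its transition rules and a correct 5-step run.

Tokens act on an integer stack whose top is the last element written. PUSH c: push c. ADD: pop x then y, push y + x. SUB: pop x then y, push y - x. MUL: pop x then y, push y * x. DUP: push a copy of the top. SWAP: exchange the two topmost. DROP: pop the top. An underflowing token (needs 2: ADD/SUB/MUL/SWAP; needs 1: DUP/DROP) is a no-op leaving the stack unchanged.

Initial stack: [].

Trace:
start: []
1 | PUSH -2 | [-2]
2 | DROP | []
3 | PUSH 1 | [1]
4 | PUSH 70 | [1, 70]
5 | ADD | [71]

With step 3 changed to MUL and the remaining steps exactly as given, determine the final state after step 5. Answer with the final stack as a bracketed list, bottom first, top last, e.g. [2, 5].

(re-executing from step 3 with the substitution; state before step 3: [])
3 | MUL | []
4 | PUSH 70 | [70]
5 | ADD | [70]

[70]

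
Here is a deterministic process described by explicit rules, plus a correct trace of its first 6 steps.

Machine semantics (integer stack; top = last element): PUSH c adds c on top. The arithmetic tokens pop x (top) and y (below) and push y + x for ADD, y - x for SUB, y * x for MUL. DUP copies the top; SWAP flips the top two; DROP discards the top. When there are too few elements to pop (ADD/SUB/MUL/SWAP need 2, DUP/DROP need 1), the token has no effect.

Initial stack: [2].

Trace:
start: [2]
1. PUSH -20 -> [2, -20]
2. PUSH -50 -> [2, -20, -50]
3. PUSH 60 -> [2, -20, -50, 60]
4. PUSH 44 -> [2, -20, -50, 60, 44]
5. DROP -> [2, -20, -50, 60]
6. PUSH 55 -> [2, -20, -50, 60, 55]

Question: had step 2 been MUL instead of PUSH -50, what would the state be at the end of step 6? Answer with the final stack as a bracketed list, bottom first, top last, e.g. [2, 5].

(re-executing from step 2 with the substitution; state before step 2: [2, -20])
2. MUL -> [-40]
3. PUSH 60 -> [-40, 60]
4. PUSH 44 -> [-40, 60, 44]
5. DROP -> [-40, 60]
6. PUSH 55 -> [-40, 60, 55]

[-40, 60, 55]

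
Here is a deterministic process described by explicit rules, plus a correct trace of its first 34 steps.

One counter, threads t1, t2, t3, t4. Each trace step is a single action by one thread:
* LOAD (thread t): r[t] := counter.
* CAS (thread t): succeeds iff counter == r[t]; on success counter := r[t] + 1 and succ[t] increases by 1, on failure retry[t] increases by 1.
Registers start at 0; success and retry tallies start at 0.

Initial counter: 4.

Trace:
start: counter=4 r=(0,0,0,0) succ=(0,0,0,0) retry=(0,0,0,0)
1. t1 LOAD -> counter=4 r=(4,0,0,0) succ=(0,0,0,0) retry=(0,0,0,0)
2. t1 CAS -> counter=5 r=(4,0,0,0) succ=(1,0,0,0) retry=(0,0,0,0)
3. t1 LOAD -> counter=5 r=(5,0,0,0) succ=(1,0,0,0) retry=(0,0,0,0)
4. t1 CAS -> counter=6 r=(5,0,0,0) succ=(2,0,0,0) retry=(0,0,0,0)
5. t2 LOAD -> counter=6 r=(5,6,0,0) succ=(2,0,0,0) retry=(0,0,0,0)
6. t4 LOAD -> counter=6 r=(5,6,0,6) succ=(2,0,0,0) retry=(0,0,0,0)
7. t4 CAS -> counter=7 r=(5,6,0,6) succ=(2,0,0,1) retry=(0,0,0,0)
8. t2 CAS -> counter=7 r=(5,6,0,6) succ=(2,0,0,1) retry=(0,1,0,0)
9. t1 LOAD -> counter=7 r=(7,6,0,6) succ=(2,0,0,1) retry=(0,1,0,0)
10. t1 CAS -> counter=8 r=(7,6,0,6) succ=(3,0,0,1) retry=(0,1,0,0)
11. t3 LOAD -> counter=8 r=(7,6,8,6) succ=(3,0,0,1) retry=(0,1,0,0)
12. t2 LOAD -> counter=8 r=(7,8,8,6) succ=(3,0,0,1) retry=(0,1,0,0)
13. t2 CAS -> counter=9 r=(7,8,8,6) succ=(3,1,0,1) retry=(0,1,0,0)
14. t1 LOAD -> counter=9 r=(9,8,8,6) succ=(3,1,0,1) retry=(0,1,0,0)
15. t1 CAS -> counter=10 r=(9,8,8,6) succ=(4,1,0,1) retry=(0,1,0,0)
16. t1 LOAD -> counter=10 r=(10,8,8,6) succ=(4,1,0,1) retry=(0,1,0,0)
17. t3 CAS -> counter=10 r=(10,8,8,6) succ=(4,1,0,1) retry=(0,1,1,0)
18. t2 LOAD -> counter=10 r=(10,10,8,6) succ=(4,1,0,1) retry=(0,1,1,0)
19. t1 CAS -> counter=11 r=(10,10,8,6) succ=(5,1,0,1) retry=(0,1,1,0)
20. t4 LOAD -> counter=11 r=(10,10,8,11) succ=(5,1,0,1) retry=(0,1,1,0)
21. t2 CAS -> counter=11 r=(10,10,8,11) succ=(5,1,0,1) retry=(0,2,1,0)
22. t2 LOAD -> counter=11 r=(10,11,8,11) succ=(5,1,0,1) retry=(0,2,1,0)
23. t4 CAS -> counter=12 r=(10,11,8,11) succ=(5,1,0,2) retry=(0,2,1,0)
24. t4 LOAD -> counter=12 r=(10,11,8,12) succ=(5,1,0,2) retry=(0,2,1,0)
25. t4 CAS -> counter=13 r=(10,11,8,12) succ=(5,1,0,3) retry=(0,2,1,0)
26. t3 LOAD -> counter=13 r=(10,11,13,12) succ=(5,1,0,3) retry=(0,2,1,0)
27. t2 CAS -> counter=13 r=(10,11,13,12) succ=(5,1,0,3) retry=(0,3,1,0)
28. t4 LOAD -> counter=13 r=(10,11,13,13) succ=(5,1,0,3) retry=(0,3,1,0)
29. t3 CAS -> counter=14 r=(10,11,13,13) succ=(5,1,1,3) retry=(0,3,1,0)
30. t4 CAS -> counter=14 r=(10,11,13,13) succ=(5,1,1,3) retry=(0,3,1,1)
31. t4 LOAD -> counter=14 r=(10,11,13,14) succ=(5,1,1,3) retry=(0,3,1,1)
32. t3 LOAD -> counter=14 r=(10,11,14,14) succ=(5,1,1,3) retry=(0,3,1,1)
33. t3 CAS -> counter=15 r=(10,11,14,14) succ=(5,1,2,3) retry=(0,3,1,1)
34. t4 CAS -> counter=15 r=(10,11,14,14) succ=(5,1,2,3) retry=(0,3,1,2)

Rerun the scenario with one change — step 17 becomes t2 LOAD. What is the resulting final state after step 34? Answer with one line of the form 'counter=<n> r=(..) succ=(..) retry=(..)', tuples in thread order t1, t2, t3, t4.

counter=15 r=(10,11,14,14) succ=(5,1,2,3) retry=(0,3,0,2)

(re-executing from step 17 with the substitution; state before step 17: counter=10 r=(10,8,8,6) succ=(4,1,0,1) retry=(0,1,0,0))
17. t2 LOAD -> counter=10 r=(10,10,8,6) succ=(4,1,0,1) retry=(0,1,0,0)
18. t2 LOAD -> counter=10 r=(10,10,8,6) succ=(4,1,0,1) retry=(0,1,0,0)
19. t1 CAS -> counter=11 r=(10,10,8,6) succ=(5,1,0,1) retry=(0,1,0,0)
20. t4 LOAD -> counter=11 r=(10,10,8,11) succ=(5,1,0,1) retry=(0,1,0,0)
21. t2 CAS -> counter=11 r=(10,10,8,11) succ=(5,1,0,1) retry=(0,2,0,0)
22. t2 LOAD -> counter=11 r=(10,11,8,11) succ=(5,1,0,1) retry=(0,2,0,0)
23. t4 CAS -> counter=12 r=(10,11,8,11) succ=(5,1,0,2) retry=(0,2,0,0)
24. t4 LOAD -> counter=12 r=(10,11,8,12) succ=(5,1,0,2) retry=(0,2,0,0)
25. t4 CAS -> counter=13 r=(10,11,8,12) succ=(5,1,0,3) retry=(0,2,0,0)
26. t3 LOAD -> counter=13 r=(10,11,13,12) succ=(5,1,0,3) retry=(0,2,0,0)
27. t2 CAS -> counter=13 r=(10,11,13,12) succ=(5,1,0,3) retry=(0,3,0,0)
28. t4 LOAD -> counter=13 r=(10,11,13,13) succ=(5,1,0,3) retry=(0,3,0,0)
29. t3 CAS -> counter=14 r=(10,11,13,13) succ=(5,1,1,3) retry=(0,3,0,0)
30. t4 CAS -> counter=14 r=(10,11,13,13) succ=(5,1,1,3) retry=(0,3,0,1)
31. t4 LOAD -> counter=14 r=(10,11,13,14) succ=(5,1,1,3) retry=(0,3,0,1)
32. t3 LOAD -> counter=14 r=(10,11,14,14) succ=(5,1,1,3) retry=(0,3,0,1)
33. t3 CAS -> counter=15 r=(10,11,14,14) succ=(5,1,2,3) retry=(0,3,0,1)
34. t4 CAS -> counter=15 r=(10,11,14,14) succ=(5,1,2,3) retry=(0,3,0,2)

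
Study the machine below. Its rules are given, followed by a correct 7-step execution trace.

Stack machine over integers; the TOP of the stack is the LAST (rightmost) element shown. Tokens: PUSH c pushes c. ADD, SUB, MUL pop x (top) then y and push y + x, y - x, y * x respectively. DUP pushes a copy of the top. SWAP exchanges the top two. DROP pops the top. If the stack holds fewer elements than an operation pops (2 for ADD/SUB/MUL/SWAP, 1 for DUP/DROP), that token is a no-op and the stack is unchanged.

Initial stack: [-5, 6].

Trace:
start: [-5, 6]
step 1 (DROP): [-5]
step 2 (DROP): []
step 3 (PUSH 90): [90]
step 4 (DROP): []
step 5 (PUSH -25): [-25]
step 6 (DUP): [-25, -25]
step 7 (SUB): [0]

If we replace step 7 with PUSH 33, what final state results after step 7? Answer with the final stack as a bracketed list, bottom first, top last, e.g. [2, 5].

[-25, -25, 33]

(re-executing from step 7 with the substitution; state before step 7: [-25, -25])
step 7 (PUSH 33): [-25, -25, 33]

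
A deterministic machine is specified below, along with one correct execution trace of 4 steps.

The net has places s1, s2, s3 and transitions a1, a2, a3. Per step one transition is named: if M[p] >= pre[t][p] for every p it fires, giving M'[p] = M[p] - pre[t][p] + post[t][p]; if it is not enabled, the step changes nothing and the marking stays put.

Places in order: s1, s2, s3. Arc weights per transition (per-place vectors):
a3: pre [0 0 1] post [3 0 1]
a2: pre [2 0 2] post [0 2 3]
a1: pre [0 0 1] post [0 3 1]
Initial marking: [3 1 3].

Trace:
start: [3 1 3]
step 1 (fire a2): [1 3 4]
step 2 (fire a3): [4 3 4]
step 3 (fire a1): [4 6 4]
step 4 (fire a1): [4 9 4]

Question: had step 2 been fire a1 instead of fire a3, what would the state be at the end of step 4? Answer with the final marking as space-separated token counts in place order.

1 12 4

(re-executing from step 2 with the substitution; state before step 2: [1 3 4])
step 2 (fire a1): [1 6 4]
step 3 (fire a1): [1 9 4]
step 4 (fire a1): [1 12 4]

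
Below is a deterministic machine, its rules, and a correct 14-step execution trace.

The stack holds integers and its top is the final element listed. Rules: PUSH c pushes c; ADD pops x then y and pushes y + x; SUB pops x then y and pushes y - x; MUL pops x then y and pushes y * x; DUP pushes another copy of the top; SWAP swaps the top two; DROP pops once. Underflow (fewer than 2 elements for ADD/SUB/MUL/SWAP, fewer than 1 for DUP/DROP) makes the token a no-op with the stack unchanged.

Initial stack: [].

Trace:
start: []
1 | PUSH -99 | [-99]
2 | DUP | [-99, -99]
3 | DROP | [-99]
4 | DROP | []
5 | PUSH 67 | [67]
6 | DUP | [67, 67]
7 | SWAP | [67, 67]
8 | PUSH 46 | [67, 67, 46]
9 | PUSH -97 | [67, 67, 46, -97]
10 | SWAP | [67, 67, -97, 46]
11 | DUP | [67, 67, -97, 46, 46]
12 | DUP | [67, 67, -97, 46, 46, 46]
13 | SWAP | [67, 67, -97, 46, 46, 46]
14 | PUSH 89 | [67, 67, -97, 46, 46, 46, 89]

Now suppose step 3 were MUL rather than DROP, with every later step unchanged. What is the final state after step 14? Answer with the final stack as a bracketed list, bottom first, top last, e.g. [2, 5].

[67, 67, -97, 46, 46, 46, 89]

(re-executing from step 3 with the substitution; state before step 3: [-99, -99])
3 | MUL | [9801]
4 | DROP | []
5 | PUSH 67 | [67]
6 | DUP | [67, 67]
7 | SWAP | [67, 67]
8 | PUSH 46 | [67, 67, 46]
9 | PUSH -97 | [67, 67, 46, -97]
10 | SWAP | [67, 67, -97, 46]
11 | DUP | [67, 67, -97, 46, 46]
12 | DUP | [67, 67, -97, 46, 46, 46]
13 | SWAP | [67, 67, -97, 46, 46, 46]
14 | PUSH 89 | [67, 67, -97, 46, 46, 46, 89]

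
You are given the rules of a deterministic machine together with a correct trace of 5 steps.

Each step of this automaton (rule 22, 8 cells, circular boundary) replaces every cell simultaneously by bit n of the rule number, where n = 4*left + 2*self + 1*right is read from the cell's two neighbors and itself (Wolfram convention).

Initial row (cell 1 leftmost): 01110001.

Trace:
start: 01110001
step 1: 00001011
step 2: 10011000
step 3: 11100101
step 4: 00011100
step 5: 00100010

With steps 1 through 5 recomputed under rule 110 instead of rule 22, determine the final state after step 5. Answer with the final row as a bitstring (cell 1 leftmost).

00010110

(re-executing steps 1..5 under rule 110; state before step 1: 01110001)
step 1: 11010011
step 2: 01110110
step 3: 11011110
step 4: 11110011
step 5: 00010110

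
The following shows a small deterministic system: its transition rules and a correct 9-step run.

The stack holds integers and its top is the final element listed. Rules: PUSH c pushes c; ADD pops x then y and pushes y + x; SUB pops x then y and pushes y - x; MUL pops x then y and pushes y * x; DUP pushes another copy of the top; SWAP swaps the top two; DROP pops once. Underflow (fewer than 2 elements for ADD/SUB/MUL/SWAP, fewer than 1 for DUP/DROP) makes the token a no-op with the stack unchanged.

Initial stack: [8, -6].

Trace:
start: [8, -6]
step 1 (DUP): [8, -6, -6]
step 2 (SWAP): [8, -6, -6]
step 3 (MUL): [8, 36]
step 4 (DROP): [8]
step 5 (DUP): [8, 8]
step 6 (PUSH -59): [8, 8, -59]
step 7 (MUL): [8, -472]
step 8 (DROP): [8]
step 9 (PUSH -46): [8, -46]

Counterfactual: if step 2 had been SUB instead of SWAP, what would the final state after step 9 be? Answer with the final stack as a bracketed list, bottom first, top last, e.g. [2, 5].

(re-executing from step 2 with the substitution; state before step 2: [8, -6, -6])
step 2 (SUB): [8, 0]
step 3 (MUL): [0]
step 4 (DROP): []
step 5 (DUP): []
step 6 (PUSH -59): [-59]
step 7 (MUL): [-59]
step 8 (DROP): []
step 9 (PUSH -46): [-46]

[-46]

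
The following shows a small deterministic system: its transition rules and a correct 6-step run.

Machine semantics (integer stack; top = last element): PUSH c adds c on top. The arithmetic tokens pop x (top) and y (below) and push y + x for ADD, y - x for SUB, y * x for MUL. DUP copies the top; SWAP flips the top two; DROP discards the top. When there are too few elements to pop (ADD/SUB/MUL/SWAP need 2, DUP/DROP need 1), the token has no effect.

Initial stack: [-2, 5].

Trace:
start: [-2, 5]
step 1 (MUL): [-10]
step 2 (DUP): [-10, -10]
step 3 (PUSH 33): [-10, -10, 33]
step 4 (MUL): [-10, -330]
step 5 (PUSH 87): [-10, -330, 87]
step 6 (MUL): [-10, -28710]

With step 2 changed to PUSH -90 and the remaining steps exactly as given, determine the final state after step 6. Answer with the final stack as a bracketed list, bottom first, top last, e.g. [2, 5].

(re-executing from step 2 with the substitution; state before step 2: [-10])
step 2 (PUSH -90): [-10, -90]
step 3 (PUSH 33): [-10, -90, 33]
step 4 (MUL): [-10, -2970]
step 5 (PUSH 87): [-10, -2970, 87]
step 6 (MUL): [-10, -258390]

[-10, -258390]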